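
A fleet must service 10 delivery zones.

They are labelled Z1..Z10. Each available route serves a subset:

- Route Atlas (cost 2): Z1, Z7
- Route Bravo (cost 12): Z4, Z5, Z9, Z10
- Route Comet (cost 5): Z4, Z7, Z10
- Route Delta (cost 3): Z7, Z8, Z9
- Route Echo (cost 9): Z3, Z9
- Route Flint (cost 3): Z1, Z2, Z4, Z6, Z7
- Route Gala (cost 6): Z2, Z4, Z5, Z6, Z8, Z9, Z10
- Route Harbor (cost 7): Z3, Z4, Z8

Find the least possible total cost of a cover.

Atlas, Gala, Harbor together cover every zone (Atlas ∪ Gala ∪ Harbor = {Z1, Z2, Z3, Z4, Z5, Z6, Z7, Z8, Z9, Z10}); total cost 2 + 6 + 7 = 15.
The greedy pick Flint, Delta, Gala, Harbor costs 19; no covering selection beats 15.

15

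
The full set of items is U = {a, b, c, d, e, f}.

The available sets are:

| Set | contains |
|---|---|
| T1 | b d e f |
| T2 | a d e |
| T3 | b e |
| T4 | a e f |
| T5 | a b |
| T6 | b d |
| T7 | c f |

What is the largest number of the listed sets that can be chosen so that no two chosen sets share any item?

2

T3, T7 are pairwise disjoint (T3={b,e}; T7={c,f}).
Every remaining set overlaps one of these, and no 3 of the listed sets are pairwise disjoint, so 2 is the maximum.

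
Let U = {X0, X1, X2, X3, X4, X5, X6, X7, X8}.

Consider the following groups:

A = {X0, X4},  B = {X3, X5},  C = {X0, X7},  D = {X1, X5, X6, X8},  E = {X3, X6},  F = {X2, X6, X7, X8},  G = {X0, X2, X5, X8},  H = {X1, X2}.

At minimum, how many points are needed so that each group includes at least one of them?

The 4 points {X0, X1, X3, X7} hit every group.
No choice of 3 points meets every group, so 4 is the minimum.

4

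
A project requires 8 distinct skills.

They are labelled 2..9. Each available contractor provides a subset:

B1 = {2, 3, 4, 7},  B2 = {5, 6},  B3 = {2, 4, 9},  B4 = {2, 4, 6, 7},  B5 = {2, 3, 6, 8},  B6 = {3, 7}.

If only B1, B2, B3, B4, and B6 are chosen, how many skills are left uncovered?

Union of B1, B2, B3, B4, B6 = {2, 3, 4, 5, 6, 7, 9}.
Not covered: 8 — 1 skill.

1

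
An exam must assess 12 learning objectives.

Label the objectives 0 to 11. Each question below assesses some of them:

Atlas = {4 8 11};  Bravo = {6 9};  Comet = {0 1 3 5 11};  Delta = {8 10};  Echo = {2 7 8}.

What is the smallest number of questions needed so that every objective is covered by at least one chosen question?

5

Take {Atlas, Bravo, Comet, Delta, Echo}. Their union is {0, 1, 2, 3, 4, 5, 6, 7, 8, 9, 10, 11}, which is all 12 objectives.
No 4 of the 5 questions cover everything (all 5 combinations miss at least one objective), so 5 is optimal.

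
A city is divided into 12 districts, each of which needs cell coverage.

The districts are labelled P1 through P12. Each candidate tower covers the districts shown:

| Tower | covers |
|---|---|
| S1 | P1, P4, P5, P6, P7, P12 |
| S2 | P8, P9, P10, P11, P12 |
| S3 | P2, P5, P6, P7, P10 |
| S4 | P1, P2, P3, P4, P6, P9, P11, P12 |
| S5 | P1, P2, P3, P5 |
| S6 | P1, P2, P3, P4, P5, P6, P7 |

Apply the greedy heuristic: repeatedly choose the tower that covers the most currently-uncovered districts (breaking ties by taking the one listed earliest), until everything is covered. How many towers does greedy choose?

3

Greedy: pick S4 (covers 8 new) → pick S3 (covers 3 new) → pick S2 (covers 1 new). Total picks: 3.
(The true minimum cover uses only 2 towers, so greedy is not optimal here.)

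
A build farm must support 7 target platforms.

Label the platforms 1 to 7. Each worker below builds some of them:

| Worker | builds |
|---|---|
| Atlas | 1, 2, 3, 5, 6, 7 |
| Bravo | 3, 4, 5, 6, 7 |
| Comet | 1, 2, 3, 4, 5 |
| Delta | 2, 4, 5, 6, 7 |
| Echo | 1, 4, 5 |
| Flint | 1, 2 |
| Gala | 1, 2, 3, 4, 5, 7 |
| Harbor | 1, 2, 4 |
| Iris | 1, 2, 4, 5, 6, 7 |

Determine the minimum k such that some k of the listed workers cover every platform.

Comet and Iris together: Comet ∪ Iris = {1, 2, 3, 4, 5, 6, 7} — every platform is covered.
No single worker has all 7 platforms (the largest, Atlas, has 6), so 2 is optimal.

2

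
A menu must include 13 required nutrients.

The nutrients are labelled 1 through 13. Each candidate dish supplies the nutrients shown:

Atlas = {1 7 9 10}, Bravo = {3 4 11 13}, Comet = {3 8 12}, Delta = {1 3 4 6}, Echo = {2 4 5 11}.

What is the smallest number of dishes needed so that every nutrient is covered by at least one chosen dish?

5

Take {Atlas, Bravo, Comet, Delta, Echo}. Their union is {1, 2, 3, 4, 5, 6, 7, 8, 9, 10, 11, 12, 13}, which is all 13 nutrients.
No 4 of the 5 dishes cover everything (all 5 combinations miss at least one nutrient), so 5 is optimal.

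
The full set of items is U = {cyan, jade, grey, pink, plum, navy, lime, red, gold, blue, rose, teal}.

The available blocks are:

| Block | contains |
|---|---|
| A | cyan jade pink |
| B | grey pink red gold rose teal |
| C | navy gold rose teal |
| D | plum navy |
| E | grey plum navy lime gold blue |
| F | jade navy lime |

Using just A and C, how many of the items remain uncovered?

Union of A, C = {cyan, jade, pink, navy, gold, rose, teal}.
Not covered: grey, plum, lime, red, blue — 5 items.

5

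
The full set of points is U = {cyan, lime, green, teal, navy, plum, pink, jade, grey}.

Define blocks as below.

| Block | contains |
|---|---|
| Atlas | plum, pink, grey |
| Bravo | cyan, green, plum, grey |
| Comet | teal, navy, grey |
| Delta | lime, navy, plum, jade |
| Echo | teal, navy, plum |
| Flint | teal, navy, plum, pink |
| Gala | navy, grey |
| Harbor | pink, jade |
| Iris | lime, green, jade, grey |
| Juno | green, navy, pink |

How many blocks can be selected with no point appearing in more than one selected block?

2

Bravo, Harbor are pairwise disjoint (Bravo={cyan,green,plum,grey}; Harbor={pink,jade}).
Every remaining block overlaps one of these, and no 3 of the listed blocks are pairwise disjoint, so 2 is the maximum.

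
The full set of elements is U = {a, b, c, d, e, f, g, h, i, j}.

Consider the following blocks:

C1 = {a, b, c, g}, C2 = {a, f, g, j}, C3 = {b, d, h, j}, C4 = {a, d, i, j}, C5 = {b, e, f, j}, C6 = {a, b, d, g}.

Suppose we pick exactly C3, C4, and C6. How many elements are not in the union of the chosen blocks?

Union of C3, C4, C6 = {a, b, d, g, h, i, j}.
Not covered: c, e, f — 3 elements.

3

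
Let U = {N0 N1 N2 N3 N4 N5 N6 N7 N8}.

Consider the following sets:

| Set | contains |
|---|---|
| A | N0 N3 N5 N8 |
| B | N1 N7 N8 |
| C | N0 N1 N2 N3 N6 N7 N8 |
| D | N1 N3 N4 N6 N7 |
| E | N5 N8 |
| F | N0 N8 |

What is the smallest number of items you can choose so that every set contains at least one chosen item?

The 2 items {N3, N8} hit every set.
The sets D, F are pairwise disjoint, so any hitting set needs a separate item for each — at least 2. Hence 2 is optimal.

2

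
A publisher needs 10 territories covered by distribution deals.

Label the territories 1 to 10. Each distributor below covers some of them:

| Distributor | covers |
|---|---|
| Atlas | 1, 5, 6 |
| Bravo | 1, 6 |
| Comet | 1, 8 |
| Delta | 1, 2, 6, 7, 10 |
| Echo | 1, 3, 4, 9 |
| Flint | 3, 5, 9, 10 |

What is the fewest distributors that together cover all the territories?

Atlas and Comet and Delta and Echo together: Atlas ∪ Comet ∪ Delta ∪ Echo = {1, 2, 3, 4, 5, 6, 7, 8, 9, 10} — every territory is covered.
No 3 of the 6 distributors cover everything (all 20 combinations miss at least one territory), so 4 is optimal.

4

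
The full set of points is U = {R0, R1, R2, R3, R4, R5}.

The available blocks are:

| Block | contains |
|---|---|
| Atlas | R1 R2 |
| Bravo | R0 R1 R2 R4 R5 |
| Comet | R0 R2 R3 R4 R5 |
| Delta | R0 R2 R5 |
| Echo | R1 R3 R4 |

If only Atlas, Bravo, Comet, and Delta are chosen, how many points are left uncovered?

Union of Atlas, Bravo, Comet, Delta = {R0, R1, R2, R3, R4, R5} — that's every point, so 0 are uncovered.

0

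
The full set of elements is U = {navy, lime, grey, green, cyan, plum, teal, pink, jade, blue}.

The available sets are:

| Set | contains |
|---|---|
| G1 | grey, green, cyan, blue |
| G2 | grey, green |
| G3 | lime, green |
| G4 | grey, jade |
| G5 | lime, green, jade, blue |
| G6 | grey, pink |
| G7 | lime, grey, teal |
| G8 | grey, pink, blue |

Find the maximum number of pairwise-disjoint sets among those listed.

G3, G8 are pairwise disjoint (G3={lime,green}; G8={grey,pink,blue}).
Every remaining set overlaps one of these, and no 3 of the listed sets are pairwise disjoint, so 2 is the maximum.

2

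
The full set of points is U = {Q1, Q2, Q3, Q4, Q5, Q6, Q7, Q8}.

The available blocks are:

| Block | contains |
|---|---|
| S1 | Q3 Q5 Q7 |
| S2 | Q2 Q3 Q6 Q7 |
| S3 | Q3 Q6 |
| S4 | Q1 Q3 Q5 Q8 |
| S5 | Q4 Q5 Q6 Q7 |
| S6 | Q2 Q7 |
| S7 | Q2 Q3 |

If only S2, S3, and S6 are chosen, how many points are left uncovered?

4

Union of S2, S3, S6 = {Q2, Q3, Q6, Q7}.
Not covered: Q1, Q4, Q5, Q8 — 4 points.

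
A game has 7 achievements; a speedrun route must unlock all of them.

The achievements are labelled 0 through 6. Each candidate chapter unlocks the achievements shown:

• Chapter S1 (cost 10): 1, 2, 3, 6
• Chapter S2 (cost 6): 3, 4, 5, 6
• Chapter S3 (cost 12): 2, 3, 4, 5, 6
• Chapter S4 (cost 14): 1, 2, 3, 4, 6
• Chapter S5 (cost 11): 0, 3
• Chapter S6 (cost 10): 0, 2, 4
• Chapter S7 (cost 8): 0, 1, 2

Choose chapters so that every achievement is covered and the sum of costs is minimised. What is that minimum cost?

14

S2, S7 together cover every achievement (S2 ∪ S7 = {0, 1, 2, 3, 4, 5, 6}); total cost 6 + 8 = 14.
No covering selection has total cost below 14.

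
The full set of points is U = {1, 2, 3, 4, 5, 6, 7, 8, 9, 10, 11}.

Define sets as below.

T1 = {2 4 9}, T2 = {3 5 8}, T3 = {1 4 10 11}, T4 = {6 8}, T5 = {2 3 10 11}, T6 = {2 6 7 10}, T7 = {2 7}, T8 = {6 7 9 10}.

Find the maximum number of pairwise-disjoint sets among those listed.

3

T2, T3, T7 are pairwise disjoint (T2={3,5,8}; T3={1,4,10,11}; T7={2,7}).
Every remaining set overlaps one of these, and no 4 of the listed sets are pairwise disjoint, so 3 is the maximum.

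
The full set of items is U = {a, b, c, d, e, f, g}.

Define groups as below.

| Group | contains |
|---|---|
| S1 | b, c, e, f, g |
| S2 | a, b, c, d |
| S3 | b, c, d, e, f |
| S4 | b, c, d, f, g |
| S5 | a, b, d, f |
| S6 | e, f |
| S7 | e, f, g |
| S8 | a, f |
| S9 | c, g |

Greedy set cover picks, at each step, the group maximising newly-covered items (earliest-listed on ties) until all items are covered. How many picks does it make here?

2

Greedy: pick S1 (covers 5 new) → pick S2 (covers 2 new). Total picks: 2.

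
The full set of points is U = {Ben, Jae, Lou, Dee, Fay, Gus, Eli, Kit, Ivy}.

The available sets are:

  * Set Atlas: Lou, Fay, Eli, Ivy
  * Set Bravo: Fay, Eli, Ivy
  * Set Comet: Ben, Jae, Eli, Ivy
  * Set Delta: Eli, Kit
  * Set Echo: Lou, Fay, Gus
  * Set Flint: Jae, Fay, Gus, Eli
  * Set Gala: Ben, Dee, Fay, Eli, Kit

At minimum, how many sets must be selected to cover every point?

Take {Atlas, Flint, Gala}. Their union is {Ben, Jae, Lou, Dee, Fay, Gus, Eli, Kit, Ivy}, which is all 9 points.
Only Gala contains Dee, so Gala is forced; the remaining 4 points need at least 2 more sets (each remaining set adds at most 2) — so at least 3 sets are needed, and 3 is optimal.

3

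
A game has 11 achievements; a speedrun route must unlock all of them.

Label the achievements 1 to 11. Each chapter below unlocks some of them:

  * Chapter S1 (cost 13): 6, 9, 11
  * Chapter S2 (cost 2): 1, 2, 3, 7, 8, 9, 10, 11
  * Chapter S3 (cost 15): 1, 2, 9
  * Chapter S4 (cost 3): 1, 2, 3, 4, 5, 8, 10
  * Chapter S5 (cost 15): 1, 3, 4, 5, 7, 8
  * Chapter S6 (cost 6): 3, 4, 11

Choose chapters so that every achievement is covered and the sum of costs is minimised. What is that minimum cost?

18

S1, S2, S4 together cover every achievement (S1 ∪ S2 ∪ S4 = {1, 2, 3, 4, 5, 6, 7, 8, 9, 10, 11}); total cost 13 + 2 + 3 = 18.
No covering selection has total cost below 18.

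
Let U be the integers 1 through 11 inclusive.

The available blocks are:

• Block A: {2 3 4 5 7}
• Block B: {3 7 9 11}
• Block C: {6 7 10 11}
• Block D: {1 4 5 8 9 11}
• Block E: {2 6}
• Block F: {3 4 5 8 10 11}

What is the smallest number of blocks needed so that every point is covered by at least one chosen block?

A, C, and D cover everything between them: the union {1, 2, 3, 4, 5, 6, 7, 8, 9, 10, 11} is all of U.
Only D contains 1, so D is forced; the remaining 5 points need at least 2 more blocks (each remaining block adds at most 3) — so at least 3 blocks are needed, and 3 is optimal.

3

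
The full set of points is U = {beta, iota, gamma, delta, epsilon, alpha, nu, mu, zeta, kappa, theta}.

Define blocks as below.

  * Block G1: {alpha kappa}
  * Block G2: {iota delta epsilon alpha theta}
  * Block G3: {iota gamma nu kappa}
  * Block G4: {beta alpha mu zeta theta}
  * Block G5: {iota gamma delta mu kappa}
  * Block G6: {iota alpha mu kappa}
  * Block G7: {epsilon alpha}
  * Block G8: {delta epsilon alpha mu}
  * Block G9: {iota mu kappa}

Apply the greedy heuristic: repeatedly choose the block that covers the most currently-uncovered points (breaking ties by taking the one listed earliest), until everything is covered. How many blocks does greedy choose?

3

Greedy: pick G2 (covers 5 new) → pick G3 (covers 3 new) → pick G4 (covers 3 new). Total picks: 3.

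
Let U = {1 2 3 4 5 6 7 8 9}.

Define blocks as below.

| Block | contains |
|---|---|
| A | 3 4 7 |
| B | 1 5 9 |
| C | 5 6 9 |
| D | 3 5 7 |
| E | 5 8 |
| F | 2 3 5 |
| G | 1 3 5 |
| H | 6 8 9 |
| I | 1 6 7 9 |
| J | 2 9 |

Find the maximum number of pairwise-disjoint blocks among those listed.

3

A, E, J are pairwise disjoint (A={3,4,7}; E={5,8}; J={2,9}).
Every remaining block overlaps one of these, and no 4 of the listed blocks are pairwise disjoint, so 3 is the maximum.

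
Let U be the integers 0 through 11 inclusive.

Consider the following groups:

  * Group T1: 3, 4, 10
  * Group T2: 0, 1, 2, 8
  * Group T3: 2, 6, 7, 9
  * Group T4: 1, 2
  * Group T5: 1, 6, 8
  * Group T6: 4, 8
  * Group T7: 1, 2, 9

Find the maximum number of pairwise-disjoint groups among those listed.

T4, T6 are pairwise disjoint (T4={1,2}; T6={4,8}).
Every remaining group overlaps one of these, and no 3 of the listed groups are pairwise disjoint, so 2 is the maximum.

2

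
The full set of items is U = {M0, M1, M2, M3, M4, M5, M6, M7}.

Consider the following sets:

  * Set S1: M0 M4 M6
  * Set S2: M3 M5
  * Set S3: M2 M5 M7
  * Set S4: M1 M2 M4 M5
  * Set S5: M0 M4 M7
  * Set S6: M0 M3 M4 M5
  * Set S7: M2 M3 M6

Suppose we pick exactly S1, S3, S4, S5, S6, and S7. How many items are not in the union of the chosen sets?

0

Union of S1, S3, S4, S5, S6, S7 = {M0, M1, M2, M3, M4, M5, M6, M7} — that's every item, so 0 are uncovered.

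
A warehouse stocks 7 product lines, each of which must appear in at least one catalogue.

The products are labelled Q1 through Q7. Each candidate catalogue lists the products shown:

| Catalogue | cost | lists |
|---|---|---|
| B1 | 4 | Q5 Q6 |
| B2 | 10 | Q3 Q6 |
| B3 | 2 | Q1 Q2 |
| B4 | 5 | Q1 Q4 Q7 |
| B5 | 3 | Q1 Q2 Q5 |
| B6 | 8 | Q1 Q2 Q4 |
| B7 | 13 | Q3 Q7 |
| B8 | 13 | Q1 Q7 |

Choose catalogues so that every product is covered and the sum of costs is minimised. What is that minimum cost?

B2, B4, B5 together cover every product (B2 ∪ B4 ∪ B5 = {Q1, Q2, Q3, Q4, Q5, Q6, Q7}); total cost 10 + 5 + 3 = 18.
The greedy pick B3, B1, B4, B2 costs 21; no covering selection beats 18.

18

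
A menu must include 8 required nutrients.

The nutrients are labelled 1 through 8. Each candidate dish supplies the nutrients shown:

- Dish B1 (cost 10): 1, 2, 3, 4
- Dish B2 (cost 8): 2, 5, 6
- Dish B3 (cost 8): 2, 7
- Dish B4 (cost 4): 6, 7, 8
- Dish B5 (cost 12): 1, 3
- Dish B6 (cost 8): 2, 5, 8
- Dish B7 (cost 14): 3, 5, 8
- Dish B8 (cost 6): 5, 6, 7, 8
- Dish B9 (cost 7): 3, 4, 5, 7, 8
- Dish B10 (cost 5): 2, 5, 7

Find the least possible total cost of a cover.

B1, B8 together cover every nutrient (B1 ∪ B8 = {1, 2, 3, 4, 5, 6, 7, 8}); total cost 10 + 6 = 16.
The greedy pick B4, B9, B1 costs 21; no covering selection beats 16.

16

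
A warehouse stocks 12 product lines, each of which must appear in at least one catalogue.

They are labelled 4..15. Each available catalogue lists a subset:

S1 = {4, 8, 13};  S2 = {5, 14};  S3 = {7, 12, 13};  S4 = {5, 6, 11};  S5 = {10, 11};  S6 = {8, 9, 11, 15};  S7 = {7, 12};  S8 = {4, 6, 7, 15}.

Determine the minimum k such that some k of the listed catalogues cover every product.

S2 and S3 and S5 and S6 and S8 together: S2 ∪ S3 ∪ S5 ∪ S6 ∪ S8 = {4, 5, 6, 7, 8, 9, 10, 11, 12, 13, 14, 15} — every product is covered.
No 4 of the 8 catalogues cover everything (all 70 combinations miss at least one product), so 5 is optimal.

5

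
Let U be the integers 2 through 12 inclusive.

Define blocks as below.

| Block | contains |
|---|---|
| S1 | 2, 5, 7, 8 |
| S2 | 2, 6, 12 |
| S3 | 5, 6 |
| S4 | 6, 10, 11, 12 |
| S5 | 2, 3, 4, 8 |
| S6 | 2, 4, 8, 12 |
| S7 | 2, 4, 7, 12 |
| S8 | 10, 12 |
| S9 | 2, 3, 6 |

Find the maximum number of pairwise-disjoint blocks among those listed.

3

S3, S5, S8 are pairwise disjoint (S3={5,6}; S5={2,3,4,8}; S8={10,12}).
Every remaining block overlaps one of these, and no 4 of the listed blocks are pairwise disjoint, so 3 is the maximum.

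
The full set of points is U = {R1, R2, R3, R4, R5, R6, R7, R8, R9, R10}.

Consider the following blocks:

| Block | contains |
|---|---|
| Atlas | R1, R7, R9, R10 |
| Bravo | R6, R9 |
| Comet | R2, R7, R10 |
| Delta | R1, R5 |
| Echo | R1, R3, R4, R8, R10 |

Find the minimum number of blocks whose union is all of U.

Take {Bravo, Comet, Delta, Echo}. Their union is {R1, R2, R3, R4, R5, R6, R7, R8, R9, R10}, which is all 10 points.
Only Echo contains R3, so Echo is forced; the remaining 5 points need at least 3 more blocks (each remaining block adds at most 2) — so at least 4 blocks are needed, and 4 is optimal.

4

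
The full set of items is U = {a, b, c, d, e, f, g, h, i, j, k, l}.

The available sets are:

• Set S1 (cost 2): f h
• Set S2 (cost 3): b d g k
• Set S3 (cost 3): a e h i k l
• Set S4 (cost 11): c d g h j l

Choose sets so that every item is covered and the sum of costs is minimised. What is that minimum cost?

S1, S2, S3, S4 together cover every item (S1 ∪ S2 ∪ S3 ∪ S4 = {a, b, c, d, e, f, g, h, i, j, k, l}); total cost 2 + 3 + 3 + 11 = 19.
No covering selection has total cost below 19.

19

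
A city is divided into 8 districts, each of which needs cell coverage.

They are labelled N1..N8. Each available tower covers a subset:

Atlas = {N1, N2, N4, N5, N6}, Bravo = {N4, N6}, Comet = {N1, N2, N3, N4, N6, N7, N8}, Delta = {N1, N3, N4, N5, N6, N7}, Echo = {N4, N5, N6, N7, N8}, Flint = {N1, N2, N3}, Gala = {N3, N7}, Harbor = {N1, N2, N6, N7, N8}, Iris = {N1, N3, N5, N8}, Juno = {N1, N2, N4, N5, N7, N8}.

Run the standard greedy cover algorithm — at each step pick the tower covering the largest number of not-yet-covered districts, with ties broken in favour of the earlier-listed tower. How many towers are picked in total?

Greedy: pick Comet (covers 7 new) → pick Atlas (covers 1 new). Total picks: 2.

2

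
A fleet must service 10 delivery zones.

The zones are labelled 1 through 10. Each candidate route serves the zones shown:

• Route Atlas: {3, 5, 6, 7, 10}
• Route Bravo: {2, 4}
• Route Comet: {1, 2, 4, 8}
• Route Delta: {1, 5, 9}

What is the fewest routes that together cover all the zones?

Take {Atlas, Comet, Delta}. Their union is {1, 2, 3, 4, 5, 6, 7, 8, 9, 10}, which is all 10 zones.
Only Atlas contains 3, so Atlas is forced; the remaining 5 zones need at least 2 more routes (each remaining route adds at most 4) — so at least 3 routes are needed, and 3 is optimal.

3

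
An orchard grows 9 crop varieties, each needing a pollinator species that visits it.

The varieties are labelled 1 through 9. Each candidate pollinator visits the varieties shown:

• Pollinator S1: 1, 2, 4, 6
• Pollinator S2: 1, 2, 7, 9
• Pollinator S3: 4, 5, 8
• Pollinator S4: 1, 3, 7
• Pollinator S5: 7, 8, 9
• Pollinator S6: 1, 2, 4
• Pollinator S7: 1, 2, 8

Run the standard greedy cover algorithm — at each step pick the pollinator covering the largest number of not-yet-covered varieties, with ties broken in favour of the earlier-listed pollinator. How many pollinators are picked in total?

4

Greedy: pick S1 (covers 4 new) → pick S5 (covers 3 new) → pick S3 (covers 1 new) → pick S4 (covers 1 new). Total picks: 4.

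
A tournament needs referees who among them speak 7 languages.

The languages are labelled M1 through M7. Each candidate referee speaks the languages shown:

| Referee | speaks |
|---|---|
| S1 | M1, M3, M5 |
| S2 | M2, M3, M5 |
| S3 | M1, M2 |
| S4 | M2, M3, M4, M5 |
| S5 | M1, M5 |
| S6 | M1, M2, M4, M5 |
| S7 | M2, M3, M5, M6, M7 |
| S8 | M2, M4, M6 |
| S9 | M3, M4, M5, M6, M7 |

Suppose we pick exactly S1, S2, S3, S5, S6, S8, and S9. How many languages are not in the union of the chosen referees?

0

Union of S1, S2, S3, S5, S6, S8, S9 = {M1, M2, M3, M4, M5, M6, M7} — that's every language, so 0 are uncovered.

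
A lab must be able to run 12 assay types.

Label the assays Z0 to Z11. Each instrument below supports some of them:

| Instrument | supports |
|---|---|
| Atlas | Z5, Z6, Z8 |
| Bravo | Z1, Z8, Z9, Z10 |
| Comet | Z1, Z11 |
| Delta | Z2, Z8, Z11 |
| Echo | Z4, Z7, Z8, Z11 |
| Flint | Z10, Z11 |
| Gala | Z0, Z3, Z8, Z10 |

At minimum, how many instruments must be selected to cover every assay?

5

Atlas and Bravo and Delta and Echo and Gala together: Atlas ∪ Bravo ∪ Delta ∪ Echo ∪ Gala = {Z0, Z1, Z2, Z3, Z4, Z5, Z6, Z7, Z8, Z9, Z10, Z11} — every assay is covered.
No 4 of the 7 instruments cover everything (all 35 combinations miss at least one assay), so 5 is optimal.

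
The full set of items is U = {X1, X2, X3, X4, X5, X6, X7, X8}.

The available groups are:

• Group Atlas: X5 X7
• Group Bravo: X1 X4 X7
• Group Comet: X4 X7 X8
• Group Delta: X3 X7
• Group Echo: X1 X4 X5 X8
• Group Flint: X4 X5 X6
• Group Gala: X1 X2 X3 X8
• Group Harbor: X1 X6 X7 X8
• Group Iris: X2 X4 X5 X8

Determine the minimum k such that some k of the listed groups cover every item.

Delta and Harbor and Iris together: Delta ∪ Harbor ∪ Iris = {X1, X2, X3, X4, X5, X6, X7, X8} — every item is covered.
No 2 of the 9 groups cover everything (all 36 combinations miss at least one item), so 3 is optimal.

3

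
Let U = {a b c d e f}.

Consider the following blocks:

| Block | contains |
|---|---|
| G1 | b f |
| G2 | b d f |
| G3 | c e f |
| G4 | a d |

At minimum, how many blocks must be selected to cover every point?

G2 and G3 and G4 together: G2 ∪ G3 ∪ G4 = {a, b, c, d, e, f} — every point is covered.
Only G4 contains a, so G4 is forced; the remaining 4 points need at least 2 more blocks (each remaining block adds at most 3) — so at least 3 blocks are needed, and 3 is optimal.

3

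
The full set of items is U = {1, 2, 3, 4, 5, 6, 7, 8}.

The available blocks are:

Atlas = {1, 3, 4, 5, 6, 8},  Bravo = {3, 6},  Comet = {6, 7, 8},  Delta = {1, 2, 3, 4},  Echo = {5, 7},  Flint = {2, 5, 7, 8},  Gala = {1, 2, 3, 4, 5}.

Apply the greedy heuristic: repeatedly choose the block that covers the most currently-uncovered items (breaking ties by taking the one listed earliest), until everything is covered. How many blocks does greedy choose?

Greedy: pick Atlas (covers 6 new) → pick Flint (covers 2 new). Total picks: 2.

2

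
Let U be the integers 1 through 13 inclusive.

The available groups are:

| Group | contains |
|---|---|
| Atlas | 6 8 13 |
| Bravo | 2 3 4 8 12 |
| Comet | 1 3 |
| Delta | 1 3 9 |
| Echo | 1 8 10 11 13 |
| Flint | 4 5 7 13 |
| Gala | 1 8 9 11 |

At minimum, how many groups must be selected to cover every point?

5

Atlas and Bravo and Echo and Flint and Gala together: Atlas ∪ Bravo ∪ Echo ∪ Flint ∪ Gala = {1, 2, 3, 4, 5, 6, 7, 8, 9, 10, 11, 12, 13} — every point is covered.
No 4 of the 7 groups cover everything (all 35 combinations miss at least one point), so 5 is optimal.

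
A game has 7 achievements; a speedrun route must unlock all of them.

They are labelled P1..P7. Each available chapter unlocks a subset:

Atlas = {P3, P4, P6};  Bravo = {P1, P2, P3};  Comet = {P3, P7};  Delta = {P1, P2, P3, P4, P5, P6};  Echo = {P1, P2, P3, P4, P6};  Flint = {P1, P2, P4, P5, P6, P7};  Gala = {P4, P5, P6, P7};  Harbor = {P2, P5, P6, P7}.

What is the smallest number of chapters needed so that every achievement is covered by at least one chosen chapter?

Comet and Flint together: Comet ∪ Flint = {P1, P2, P3, P4, P5, P6, P7} — every achievement is covered.
No single chapter has all 7 achievements (the largest, Delta, has 6), so 2 is optimal.

2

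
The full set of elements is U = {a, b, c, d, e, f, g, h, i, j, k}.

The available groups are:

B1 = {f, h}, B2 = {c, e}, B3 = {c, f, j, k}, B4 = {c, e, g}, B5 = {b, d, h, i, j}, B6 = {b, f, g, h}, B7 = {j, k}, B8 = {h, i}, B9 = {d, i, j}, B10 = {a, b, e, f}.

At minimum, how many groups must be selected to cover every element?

4

B3, B5, B6, and B10 cover everything between them: the union {a, b, c, d, e, f, g, h, i, j, k} is all of U.
No 3 of the 10 groups cover everything (all 120 combinations miss at least one element), so 4 is optimal.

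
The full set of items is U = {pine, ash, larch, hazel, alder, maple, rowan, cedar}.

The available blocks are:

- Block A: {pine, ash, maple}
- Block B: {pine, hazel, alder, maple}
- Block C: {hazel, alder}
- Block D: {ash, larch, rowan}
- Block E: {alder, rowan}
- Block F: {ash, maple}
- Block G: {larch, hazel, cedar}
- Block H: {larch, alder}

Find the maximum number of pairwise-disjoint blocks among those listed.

E, F, G are pairwise disjoint (E={alder,rowan}; F={ash,maple}; G={larch,hazel,cedar}).
Every remaining block overlaps one of these, and no 4 of the listed blocks are pairwise disjoint, so 3 is the maximum.

3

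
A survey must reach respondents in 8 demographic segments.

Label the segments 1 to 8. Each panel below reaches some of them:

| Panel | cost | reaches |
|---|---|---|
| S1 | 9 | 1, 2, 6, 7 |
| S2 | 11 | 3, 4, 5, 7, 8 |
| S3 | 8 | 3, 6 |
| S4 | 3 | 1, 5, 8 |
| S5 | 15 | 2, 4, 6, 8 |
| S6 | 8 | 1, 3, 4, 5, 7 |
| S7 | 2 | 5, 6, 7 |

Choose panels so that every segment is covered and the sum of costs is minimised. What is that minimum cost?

20

S1, S2 together cover every segment (S1 ∪ S2 = {1, 2, 3, 4, 5, 6, 7, 8}); total cost 9 + 11 = 20.
The greedy pick S7, S4, S6, S1 costs 22; no covering selection beats 20.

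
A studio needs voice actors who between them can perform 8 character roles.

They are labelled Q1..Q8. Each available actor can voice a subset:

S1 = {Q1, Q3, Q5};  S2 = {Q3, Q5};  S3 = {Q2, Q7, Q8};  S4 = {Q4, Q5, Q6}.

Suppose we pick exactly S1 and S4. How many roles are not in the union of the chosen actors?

3

Union of S1, S4 = {Q1, Q3, Q4, Q5, Q6}.
Not covered: Q2, Q7, Q8 — 3 roles.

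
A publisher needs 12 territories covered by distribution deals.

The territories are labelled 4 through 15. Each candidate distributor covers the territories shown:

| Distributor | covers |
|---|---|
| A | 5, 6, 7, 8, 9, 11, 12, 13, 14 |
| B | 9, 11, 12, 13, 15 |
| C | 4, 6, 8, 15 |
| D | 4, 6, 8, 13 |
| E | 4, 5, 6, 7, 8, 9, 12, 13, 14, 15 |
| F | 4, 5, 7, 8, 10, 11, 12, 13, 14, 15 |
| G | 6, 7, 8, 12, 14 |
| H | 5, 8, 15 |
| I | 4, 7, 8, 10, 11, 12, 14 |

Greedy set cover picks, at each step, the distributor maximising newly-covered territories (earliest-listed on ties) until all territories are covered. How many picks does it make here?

Greedy: pick E (covers 10 new) → pick F (covers 2 new). Total picks: 2.

2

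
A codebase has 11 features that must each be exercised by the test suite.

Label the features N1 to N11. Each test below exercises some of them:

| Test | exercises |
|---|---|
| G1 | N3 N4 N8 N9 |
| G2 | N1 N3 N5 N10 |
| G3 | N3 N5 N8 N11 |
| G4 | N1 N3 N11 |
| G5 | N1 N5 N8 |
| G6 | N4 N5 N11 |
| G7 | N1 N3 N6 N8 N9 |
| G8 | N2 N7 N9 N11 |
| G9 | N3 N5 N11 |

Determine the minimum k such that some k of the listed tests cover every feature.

4

G1 and G2 and G7 and G8 together: G1 ∪ G2 ∪ G7 ∪ G8 = {N1, N2, N3, N4, N5, N6, N7, N8, N9, N10, N11} — every feature is covered.
No 3 of the 9 tests cover everything (all 84 combinations miss at least one feature), so 4 is optimal.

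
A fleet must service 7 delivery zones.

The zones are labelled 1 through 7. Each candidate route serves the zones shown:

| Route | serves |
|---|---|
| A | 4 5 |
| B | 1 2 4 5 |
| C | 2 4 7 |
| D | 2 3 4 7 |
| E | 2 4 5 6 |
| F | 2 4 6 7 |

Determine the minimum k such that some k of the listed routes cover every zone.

3

B and D and F together: B ∪ D ∪ F = {1, 2, 3, 4, 5, 6, 7} — every zone is covered.
Only B contains 1, so B is forced; the remaining 3 zones need at least 2 more routes (each remaining route adds at most 2) — so at least 3 routes are needed, and 3 is optimal.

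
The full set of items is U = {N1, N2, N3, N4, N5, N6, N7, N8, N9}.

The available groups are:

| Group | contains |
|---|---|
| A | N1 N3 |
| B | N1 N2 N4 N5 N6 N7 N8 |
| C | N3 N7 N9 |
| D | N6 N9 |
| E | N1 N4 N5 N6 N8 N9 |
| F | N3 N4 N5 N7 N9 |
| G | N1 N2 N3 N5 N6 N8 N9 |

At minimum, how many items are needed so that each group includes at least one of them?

2

Take H = {N1, N9}. Each listed group contains at least one of these, so H is a hitting set of size 2.
The groups A, D are pairwise disjoint, so any hitting set needs a separate item for each — at least 2. Hence 2 is optimal.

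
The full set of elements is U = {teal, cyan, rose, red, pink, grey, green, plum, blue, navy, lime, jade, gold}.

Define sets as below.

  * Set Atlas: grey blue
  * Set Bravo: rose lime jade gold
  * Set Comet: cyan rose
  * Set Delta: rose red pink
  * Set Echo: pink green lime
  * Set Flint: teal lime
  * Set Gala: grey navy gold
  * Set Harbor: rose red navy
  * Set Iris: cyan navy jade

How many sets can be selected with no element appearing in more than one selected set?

Atlas, Delta, Flint, Iris are pairwise disjoint (Atlas={grey,blue}; Delta={rose,red,pink}; Flint={teal,lime}; Iris={cyan,navy,jade}).
Every remaining set overlaps one of these, and no 5 of the listed sets are pairwise disjoint, so 4 is the maximum.

4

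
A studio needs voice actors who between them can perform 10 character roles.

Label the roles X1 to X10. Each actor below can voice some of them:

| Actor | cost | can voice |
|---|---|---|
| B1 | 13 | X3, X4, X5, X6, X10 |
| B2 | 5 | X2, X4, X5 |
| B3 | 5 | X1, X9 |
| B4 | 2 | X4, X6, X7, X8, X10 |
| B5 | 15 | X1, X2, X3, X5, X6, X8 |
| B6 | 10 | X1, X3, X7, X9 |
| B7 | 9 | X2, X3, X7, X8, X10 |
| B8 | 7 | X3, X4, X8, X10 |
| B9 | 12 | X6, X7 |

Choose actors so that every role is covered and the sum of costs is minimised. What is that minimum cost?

17

B2, B4, B6 together cover every role (B2 ∪ B4 ∪ B6 = {X1, X2, X3, X4, X5, X6, X7, X8, X9, X10}); total cost 5 + 2 + 10 = 17.
The greedy pick B4, B2, B3, B8 costs 19; no covering selection beats 17.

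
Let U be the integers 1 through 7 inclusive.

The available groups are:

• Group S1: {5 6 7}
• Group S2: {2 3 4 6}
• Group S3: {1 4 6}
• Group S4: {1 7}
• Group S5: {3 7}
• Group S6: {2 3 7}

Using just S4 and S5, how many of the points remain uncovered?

Union of S4, S5 = {1, 3, 7}.
Not covered: 2, 4, 5, 6 — 4 points.

4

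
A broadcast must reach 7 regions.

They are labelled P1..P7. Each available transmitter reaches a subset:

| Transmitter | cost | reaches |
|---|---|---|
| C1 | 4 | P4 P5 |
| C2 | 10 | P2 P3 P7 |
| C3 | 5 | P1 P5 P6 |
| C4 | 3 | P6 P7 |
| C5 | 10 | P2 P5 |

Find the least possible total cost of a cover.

C1, C2, C3 together cover every region (C1 ∪ C2 ∪ C3 = {P1, P2, P3, P4, P5, P6, P7}); total cost 4 + 10 + 5 = 19.
The greedy pick C4, C1, C2, C3 costs 22; no covering selection beats 19.

19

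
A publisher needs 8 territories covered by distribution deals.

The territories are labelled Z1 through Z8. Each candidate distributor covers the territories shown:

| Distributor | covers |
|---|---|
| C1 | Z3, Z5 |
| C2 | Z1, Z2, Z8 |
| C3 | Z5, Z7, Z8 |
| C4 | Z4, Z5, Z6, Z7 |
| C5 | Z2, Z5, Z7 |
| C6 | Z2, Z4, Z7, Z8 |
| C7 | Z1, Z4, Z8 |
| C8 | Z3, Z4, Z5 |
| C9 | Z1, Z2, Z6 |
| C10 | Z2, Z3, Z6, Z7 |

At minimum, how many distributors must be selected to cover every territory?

3

C6 and C8 and C9 together: C6 ∪ C8 ∪ C9 = {Z1, Z2, Z3, Z4, Z5, Z6, Z7, Z8} — every territory is covered.
No 2 of the 10 distributors cover everything (all 45 combinations miss at least one territory), so 3 is optimal.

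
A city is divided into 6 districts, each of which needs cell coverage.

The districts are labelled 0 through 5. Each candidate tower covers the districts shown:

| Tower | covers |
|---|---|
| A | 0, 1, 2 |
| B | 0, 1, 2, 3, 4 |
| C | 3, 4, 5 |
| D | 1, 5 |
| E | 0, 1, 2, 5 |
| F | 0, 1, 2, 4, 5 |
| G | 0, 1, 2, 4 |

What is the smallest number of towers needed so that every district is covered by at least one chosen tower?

2

C and G together: C ∪ G = {0, 1, 2, 3, 4, 5} — every district is covered.
No single tower has all 6 districts (the largest, B, has 5), so 2 is optimal.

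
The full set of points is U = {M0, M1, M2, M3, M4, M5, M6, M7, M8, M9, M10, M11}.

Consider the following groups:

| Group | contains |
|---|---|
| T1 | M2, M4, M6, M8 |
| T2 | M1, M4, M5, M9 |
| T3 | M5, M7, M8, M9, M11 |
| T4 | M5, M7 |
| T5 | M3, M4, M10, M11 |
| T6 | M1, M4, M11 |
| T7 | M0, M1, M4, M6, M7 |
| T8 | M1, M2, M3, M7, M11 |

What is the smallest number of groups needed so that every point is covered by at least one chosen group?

T1 and T3 and T5 and T7 together: T1 ∪ T3 ∪ T5 ∪ T7 = {M0, M1, M2, M3, M4, M5, M6, M7, M8, M9, M10, M11} — every point is covered.
No 3 of the 8 groups cover everything (all 56 combinations miss at least one point), so 4 is optimal.

4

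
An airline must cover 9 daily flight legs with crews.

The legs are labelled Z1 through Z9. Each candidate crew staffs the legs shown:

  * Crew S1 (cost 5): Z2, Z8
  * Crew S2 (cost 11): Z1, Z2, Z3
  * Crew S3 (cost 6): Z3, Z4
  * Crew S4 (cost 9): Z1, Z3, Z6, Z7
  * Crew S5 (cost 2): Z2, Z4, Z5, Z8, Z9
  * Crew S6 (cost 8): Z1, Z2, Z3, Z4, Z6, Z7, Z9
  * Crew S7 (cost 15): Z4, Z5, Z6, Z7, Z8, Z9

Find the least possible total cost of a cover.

10

S5, S6 together cover every leg (S5 ∪ S6 = {Z1, Z2, Z3, Z4, Z5, Z6, Z7, Z8, Z9}); total cost 2 + 8 = 10.
No covering selection has total cost below 10.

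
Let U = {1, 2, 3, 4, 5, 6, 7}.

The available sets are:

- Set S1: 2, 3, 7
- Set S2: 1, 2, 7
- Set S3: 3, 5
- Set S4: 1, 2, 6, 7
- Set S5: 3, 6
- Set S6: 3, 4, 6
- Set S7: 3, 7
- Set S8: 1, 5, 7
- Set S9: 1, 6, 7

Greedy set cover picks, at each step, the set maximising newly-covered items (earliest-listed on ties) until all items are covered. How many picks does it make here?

3

Greedy: pick S4 (covers 4 new) → pick S3 (covers 2 new) → pick S6 (covers 1 new). Total picks: 3.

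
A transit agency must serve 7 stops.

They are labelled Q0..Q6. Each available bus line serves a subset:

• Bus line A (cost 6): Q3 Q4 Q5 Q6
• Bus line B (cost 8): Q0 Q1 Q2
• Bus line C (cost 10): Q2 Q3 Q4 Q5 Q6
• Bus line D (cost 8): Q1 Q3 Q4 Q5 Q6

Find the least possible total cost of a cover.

A, B together cover every stop (A ∪ B = {Q0, Q1, Q2, Q3, Q4, Q5, Q6}); total cost 6 + 8 = 14.
No covering selection has total cost below 14.

14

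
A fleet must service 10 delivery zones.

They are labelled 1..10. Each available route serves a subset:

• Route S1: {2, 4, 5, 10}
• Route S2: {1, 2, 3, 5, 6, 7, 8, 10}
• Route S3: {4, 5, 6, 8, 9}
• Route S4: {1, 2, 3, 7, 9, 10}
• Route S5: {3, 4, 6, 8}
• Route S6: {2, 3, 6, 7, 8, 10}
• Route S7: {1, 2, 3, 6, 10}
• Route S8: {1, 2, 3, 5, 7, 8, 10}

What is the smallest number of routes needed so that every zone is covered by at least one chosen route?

S2 and S3 together: S2 ∪ S3 = {1, 2, 3, 4, 5, 6, 7, 8, 9, 10} — every zone is covered.
No single route has all 10 zones (the largest, S2, has 8), so 2 is optimal.

2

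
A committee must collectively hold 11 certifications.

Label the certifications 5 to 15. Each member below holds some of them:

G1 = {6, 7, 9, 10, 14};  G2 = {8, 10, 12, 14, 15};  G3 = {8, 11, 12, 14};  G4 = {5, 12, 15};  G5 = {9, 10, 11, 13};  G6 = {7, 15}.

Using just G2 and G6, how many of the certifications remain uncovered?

Union of G2, G6 = {7, 8, 10, 12, 14, 15}.
Not covered: 5, 6, 9, 11, 13 — 5 certifications.

5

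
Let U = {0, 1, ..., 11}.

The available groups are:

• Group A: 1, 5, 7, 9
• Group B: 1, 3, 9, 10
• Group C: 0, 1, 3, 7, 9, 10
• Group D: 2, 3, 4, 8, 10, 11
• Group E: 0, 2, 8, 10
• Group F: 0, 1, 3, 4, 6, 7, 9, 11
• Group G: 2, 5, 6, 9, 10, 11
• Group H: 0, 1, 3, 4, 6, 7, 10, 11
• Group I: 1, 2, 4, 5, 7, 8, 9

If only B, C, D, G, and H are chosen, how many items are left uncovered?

0

Union of B, C, D, G, H = {0, 1, 2, 3, 4, 5, 6, 7, 8, 9, 10, 11} — that's every item, so 0 are uncovered.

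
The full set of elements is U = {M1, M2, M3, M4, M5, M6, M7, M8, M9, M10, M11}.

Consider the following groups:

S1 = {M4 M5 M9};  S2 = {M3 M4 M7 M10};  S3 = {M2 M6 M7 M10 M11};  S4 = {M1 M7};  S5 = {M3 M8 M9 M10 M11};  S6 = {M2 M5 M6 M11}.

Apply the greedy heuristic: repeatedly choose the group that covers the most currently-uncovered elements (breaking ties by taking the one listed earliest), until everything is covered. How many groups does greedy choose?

Greedy: pick S3 (covers 5 new) → pick S1 (covers 3 new) → pick S5 (covers 2 new) → pick S4 (covers 1 new). Total picks: 4.

4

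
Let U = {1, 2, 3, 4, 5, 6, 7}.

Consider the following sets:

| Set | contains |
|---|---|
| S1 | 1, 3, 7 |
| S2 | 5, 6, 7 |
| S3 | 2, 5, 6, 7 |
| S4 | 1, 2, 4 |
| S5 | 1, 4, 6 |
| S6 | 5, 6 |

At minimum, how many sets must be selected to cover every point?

3

S1, S4, and S6 cover everything between them: the union {1, 2, 3, 4, 5, 6, 7} is all of U.
Only S1 contains 3, so S1 is forced; the remaining 4 points need at least 2 more sets (each remaining set adds at most 3) — so at least 3 sets are needed, and 3 is optimal.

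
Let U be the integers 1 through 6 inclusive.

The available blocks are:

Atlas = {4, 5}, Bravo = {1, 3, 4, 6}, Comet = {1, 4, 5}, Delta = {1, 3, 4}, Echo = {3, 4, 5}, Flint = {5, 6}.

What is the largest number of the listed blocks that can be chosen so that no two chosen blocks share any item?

2

Delta, Flint are pairwise disjoint (Delta={1,3,4}; Flint={5,6}).
Every remaining block overlaps one of these, and no 3 of the listed blocks are pairwise disjoint, so 2 is the maximum.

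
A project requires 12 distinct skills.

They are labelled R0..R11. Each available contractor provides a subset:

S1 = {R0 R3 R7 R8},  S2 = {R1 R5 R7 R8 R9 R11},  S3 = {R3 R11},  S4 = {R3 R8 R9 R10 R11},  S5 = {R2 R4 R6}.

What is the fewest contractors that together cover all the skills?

S1 and S2 and S4 and S5 together: S1 ∪ S2 ∪ S4 ∪ S5 = {R0, R1, R2, R3, R4, R5, R6, R7, R8, R9, R10, R11} — every skill is covered.
Only S4 contains R10, so S4 is forced; the remaining 7 skills need at least 3 more contractors (each remaining contractor adds at most 3) — so at least 4 contractors are needed, and 4 is optimal.

4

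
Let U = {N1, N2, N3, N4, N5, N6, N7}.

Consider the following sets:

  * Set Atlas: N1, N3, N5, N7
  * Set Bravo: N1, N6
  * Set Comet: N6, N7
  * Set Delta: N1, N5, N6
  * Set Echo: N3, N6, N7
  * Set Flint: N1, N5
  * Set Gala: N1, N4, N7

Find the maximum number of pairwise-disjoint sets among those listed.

2

Comet, Flint are pairwise disjoint (Comet={N6,N7}; Flint={N1,N5}).
Every remaining set overlaps one of these, and no 3 of the listed sets are pairwise disjoint, so 2 is the maximum.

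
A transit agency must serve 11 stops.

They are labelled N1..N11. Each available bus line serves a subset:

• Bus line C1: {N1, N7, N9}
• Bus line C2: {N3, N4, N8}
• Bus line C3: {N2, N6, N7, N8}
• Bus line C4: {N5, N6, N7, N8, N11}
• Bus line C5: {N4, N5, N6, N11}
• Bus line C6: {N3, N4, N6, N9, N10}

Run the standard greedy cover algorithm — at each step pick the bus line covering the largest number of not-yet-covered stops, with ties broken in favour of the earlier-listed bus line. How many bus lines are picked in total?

Greedy: pick C4 (covers 5 new) → pick C6 (covers 4 new) → pick C1 (covers 1 new) → pick C3 (covers 1 new). Total picks: 4.

4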